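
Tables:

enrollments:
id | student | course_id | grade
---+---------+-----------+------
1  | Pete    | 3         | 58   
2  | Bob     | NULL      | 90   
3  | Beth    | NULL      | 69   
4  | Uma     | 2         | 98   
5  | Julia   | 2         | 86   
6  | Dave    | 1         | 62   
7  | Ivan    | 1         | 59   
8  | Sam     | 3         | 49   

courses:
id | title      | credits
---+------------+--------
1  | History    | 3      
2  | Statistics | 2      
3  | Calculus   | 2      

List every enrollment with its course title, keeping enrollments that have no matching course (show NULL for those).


LEFT JOIN keeps every row from enrollments (the left table); where course_id has no match in courses, the course columns become NULL. Walk through each enrollment:
  - enrollment 1 (Pete): course_id=3 -> matches Calculus
  - enrollment 2 (Bob): course_id=NULL, no match -> kept with NULL
  - enrollment 3 (Beth): course_id=NULL, no match -> kept with NULL
  - enrollment 4 (Uma): course_id=2 -> matches Statistics
  - enrollment 5 (Julia): course_id=2 -> matches Statistics
  - enrollment 6 (Dave): course_id=1 -> matches History
  - enrollment 7 (Ivan): course_id=1 -> matches History
  - enrollment 8 (Sam): course_id=3 -> matches Calculus
All 8 rows appear; 2 have NULL course.

SQL:
SELECT a.student, b.title AS course
FROM enrollments a
LEFT JOIN courses b ON a.course_id = b.id

Result:
student | course    
--------+-----------
Pete    | Calculus  
Bob     | NULL      
Beth    | NULL      
Uma     | Statistics
Julia   | Statistics
Dave    | History   
Ivan    | History   
Sam     | Calculus  


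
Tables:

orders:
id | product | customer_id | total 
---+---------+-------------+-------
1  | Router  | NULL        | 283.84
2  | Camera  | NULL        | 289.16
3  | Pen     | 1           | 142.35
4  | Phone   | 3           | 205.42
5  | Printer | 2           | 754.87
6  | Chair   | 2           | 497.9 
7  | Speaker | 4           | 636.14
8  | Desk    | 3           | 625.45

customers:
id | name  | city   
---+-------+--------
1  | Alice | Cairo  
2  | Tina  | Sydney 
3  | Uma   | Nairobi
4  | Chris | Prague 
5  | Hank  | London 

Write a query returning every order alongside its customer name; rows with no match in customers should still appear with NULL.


LEFT JOIN keeps every row from orders (the left table); where customer_id has no match in customers, the customer columns become NULL. Walk through each order:
  - order 1 (Router): customer_id=NULL, no match -> kept with NULL
  - order 2 (Camera): customer_id=NULL, no match -> kept with NULL
  - order 3 (Pen): customer_id=1 -> matches Alice
  - order 4 (Phone): customer_id=3 -> matches Uma
  - order 5 (Printer): customer_id=2 -> matches Tina
  - order 6 (Chair): customer_id=2 -> matches Tina
  - order 7 (Speaker): customer_id=4 -> matches Chris
  - order 8 (Desk): customer_id=3 -> matches Uma
All 8 rows appear; 2 have NULL customer.

SQL:
SELECT a.product, b.name AS customer
FROM orders a
LEFT JOIN customers b ON a.customer_id = b.id

Result:
product | customer
--------+---------
Router  | NULL    
Camera  | NULL    
Pen     | Alice   
Phone   | Uma     
Printer | Tina    
Chair   | Tina    
Speaker | Chris   
Desk    | Uma     


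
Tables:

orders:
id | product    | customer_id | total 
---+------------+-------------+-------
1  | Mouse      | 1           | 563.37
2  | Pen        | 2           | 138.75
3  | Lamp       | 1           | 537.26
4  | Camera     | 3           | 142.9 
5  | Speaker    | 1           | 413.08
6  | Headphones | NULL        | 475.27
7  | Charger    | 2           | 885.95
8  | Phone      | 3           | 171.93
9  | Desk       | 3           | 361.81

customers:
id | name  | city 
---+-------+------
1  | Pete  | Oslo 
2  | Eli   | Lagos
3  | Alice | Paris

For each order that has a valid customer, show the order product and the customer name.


INNER JOIN keeps only orders rows whose customer_id matches an id in customers. Walk through each order:
  - order 1 (Mouse): customer_id=1 -> matches Pete
  - order 2 (Pen): customer_id=2 -> matches Eli
  - order 3 (Lamp): customer_id=1 -> matches Pete
  - order 4 (Camera): customer_id=3 -> matches Alice
  - order 5 (Speaker): customer_id=1 -> matches Pete
  - order 6 (Headphones): customer_id=NULL, no match -> dropped
  - order 7 (Charger): customer_id=2 -> matches Eli
  - order 8 (Phone): customer_id=3 -> matches Alice
  - order 9 (Desk): customer_id=3 -> matches Alice
So 1 of 9 rows is dropped.

SQL:
SELECT a.product, b.name AS customer
FROM orders a
INNER JOIN customers b ON a.customer_id = b.id

Result:
product | customer
--------+---------
Mouse   | Pete    
Pen     | Eli     
Lamp    | Pete    
Camera  | Alice   
Speaker | Pete    
Charger | Eli     
Phone   | Alice   
Desk    | Alice   


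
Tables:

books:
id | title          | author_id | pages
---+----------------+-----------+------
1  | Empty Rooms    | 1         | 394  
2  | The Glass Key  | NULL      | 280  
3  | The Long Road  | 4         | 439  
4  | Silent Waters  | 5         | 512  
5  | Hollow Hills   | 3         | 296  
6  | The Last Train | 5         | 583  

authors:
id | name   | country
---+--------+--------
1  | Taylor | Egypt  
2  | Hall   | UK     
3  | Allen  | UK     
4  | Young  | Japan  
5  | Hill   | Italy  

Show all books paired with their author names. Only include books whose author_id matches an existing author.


INNER JOIN keeps only books rows whose author_id matches an id in authors. Walk through each book:
  - book 1 (Empty Rooms): author_id=1 -> matches Taylor
  - book 2 (The Glass Key): author_id=NULL, no match -> dropped
  - book 3 (The Long Road): author_id=4 -> matches Young
  - book 4 (Silent Waters): author_id=5 -> matches Hill
  - book 5 (Hollow Hills): author_id=3 -> matches Allen
  - book 6 (The Last Train): author_id=5 -> matches Hill
So 1 of 6 rows is dropped.

SQL:
SELECT a.title, b.name AS author
FROM books a
INNER JOIN authors b ON a.author_id = b.id

Result:
title          | author
---------------+-------
Empty Rooms    | Taylor
The Long Road  | Young 
Silent Waters  | Hill  
Hollow Hills   | Allen 
The Last Train | Hill  


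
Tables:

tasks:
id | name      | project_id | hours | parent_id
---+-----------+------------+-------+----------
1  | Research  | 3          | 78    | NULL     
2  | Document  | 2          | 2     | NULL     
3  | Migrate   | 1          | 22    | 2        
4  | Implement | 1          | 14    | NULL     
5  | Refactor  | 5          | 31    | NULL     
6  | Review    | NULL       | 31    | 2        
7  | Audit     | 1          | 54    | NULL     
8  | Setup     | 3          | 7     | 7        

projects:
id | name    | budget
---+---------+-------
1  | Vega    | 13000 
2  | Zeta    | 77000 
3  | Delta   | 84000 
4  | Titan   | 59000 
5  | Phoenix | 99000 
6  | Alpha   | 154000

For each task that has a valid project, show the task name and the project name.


INNER JOIN keeps only tasks rows whose project_id matches an id in projects. Walk through each task:
  - task 1 (Research): project_id=3 -> matches Delta
  - task 2 (Document): project_id=2 -> matches Zeta
  - task 3 (Migrate): project_id=1 -> matches Vega
  - task 4 (Implement): project_id=1 -> matches Vega
  - task 5 (Refactor): project_id=5 -> matches Phoenix
  - task 6 (Review): project_id=NULL, no match -> dropped
  - task 7 (Audit): project_id=1 -> matches Vega
  - task 8 (Setup): project_id=3 -> matches Delta
So 1 of 8 rows is dropped.

SQL:
SELECT a.name, b.name AS project
FROM tasks a
INNER JOIN projects b ON a.project_id = b.id

Result:
name      | project
----------+--------
Research  | Delta  
Document  | Zeta   
Migrate   | Vega   
Implement | Vega   
Refactor  | Phoenix
Audit     | Vega   
Setup     | Delta  


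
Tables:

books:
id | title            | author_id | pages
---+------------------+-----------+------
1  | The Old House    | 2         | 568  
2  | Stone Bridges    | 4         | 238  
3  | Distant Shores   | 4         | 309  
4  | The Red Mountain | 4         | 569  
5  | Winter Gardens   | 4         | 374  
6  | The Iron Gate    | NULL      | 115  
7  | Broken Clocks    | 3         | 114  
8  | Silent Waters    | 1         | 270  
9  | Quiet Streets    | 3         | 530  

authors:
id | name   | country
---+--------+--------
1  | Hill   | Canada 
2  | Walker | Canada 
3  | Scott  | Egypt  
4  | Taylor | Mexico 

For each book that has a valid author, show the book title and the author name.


INNER JOIN keeps only books rows whose author_id matches an id in authors. Walk through each book:
  - book 1 (The Old House): author_id=2 -> matches Walker
  - book 2 (Stone Bridges): author_id=4 -> matches Taylor
  - book 3 (Distant Shores): author_id=4 -> matches Taylor
  - book 4 (The Red Mountain): author_id=4 -> matches Taylor
  - book 5 (Winter Gardens): author_id=4 -> matches Taylor
  - book 6 (The Iron Gate): author_id=NULL, no match -> dropped
  - book 7 (Broken Clocks): author_id=3 -> matches Scott
  - book 8 (Silent Waters): author_id=1 -> matches Hill
  - book 9 (Quiet Streets): author_id=3 -> matches Scott
So 1 of 9 rows is dropped.

SQL:
SELECT a.title, b.name AS author
FROM books a
INNER JOIN authors b ON a.author_id = b.id

Result:
title            | author
-----------------+-------
The Old House    | Walker
Stone Bridges    | Taylor
Distant Shores   | Taylor
The Red Mountain | Taylor
Winter Gardens   | Taylor
Broken Clocks    | Scott 
Silent Waters    | Hill  
Quiet Streets    | Scott 


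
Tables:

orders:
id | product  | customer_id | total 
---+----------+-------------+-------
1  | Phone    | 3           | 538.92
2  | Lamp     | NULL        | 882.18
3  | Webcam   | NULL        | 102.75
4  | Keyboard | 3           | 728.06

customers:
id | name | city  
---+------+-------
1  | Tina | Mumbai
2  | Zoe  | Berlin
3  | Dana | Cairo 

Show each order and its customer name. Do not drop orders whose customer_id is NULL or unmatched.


LEFT JOIN keeps every row from orders (the left table); where customer_id has no match in customers, the customer columns become NULL. Walk through each order:
  - order 1 (Phone): customer_id=3 -> matches Dana
  - order 2 (Lamp): customer_id=NULL, no match -> kept with NULL
  - order 3 (Webcam): customer_id=NULL, no match -> kept with NULL
  - order 4 (Keyboard): customer_id=3 -> matches Dana
All 4 rows appear; 2 have NULL customer.

SQL:
SELECT a.product, b.name AS customer
FROM orders a
LEFT JOIN customers b ON a.customer_id = b.id

Result:
product  | customer
---------+---------
Phone    | Dana    
Lamp     | NULL    
Webcam   | NULL    
Keyboard | Dana    


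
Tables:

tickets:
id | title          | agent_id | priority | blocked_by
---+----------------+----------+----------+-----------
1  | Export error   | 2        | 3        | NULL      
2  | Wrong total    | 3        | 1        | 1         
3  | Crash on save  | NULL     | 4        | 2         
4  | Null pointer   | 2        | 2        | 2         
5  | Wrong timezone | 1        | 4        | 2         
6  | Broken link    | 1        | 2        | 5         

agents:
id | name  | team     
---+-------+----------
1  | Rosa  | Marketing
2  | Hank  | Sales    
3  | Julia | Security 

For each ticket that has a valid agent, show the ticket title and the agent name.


INNER JOIN keeps only tickets rows whose agent_id matches an id in agents. Walk through each ticket:
  - ticket 1 (Export error): agent_id=2 -> matches Hank
  - ticket 2 (Wrong total): agent_id=3 -> matches Julia
  - ticket 3 (Crash on save): agent_id=NULL, no match -> dropped
  - ticket 4 (Null pointer): agent_id=2 -> matches Hank
  - ticket 5 (Wrong timezone): agent_id=1 -> matches Rosa
  - ticket 6 (Broken link): agent_id=1 -> matches Rosa
So 1 of 6 rows is dropped.

SQL:
SELECT a.title, b.name AS agent
FROM tickets a
INNER JOIN agents b ON a.agent_id = b.id

Result:
title          | agent
---------------+------
Export error   | Hank 
Wrong total    | Julia
Null pointer   | Hank 
Wrong timezone | Rosa 
Broken link    | Rosa 


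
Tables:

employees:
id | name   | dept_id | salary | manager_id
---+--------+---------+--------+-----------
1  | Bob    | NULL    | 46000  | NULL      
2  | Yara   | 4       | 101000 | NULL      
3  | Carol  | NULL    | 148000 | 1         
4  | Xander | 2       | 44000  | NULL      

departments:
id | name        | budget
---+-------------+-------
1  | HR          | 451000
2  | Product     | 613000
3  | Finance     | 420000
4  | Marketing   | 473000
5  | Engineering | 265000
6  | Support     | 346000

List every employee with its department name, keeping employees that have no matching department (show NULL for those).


LEFT JOIN keeps every row from employees (the left table); where dept_id has no match in departments, the department columns become NULL. Walk through each employee:
  - employee 1 (Bob): dept_id=NULL, no match -> kept with NULL
  - employee 2 (Yara): dept_id=4 -> matches Marketing
  - employee 3 (Carol): dept_id=NULL, no match -> kept with NULL
  - employee 4 (Xander): dept_id=2 -> matches Product
All 4 rows appear; 2 have NULL department.

SQL:
SELECT a.name, b.name AS department
FROM employees a
LEFT JOIN departments b ON a.dept_id = b.id

Result:
name   | department
-------+-----------
Bob    | NULL      
Yara   | Marketing 
Carol  | NULL      
Xander | Product   


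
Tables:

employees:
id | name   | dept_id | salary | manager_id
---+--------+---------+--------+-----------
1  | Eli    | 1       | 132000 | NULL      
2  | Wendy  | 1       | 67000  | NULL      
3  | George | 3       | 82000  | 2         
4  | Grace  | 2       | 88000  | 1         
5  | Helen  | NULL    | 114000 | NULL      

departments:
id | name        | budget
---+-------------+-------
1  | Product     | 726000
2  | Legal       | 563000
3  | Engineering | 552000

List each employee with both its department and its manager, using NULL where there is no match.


Two LEFT JOINs from the same base table employees: one to departments via dept_id, one to employees itself via manager_id. Both are LEFT so every employee is preserved.
Match against departments:
  - employee 1 (Eli): dept_id=1 -> matches Product
  - employee 2 (Wendy): dept_id=1 -> matches Product
  - employee 3 (George): dept_id=3 -> matches Engineering
  - employee 4 (Grace): dept_id=2 -> matches Legal
  - employee 5 (Helen): dept_id=NULL, no match -> kept with NULL
Match against employees (self):
  - employee 1 (Eli): manager_id=NULL -> NULL
  - employee 2 (Wendy): manager_id=NULL -> NULL
  - employee 3 (George): manager_id=2 -> Wendy
  - employee 4 (Grace): manager_id=1 -> Eli
  - employee 5 (Helen): manager_id=NULL -> NULL

SQL:
SELECT a.name, b.name AS department, c.name AS manager
FROM employees a
LEFT JOIN departments b ON a.dept_id = b.id
LEFT JOIN employees c ON a.manager_id = c.id

Result:
name   | department  | manager
-------+-------------+--------
Eli    | Product     | NULL   
Wendy  | Product     | NULL   
George | Engineering | Wendy  
Grace  | Legal       | Eli    
Helen  | NULL        | NULL   


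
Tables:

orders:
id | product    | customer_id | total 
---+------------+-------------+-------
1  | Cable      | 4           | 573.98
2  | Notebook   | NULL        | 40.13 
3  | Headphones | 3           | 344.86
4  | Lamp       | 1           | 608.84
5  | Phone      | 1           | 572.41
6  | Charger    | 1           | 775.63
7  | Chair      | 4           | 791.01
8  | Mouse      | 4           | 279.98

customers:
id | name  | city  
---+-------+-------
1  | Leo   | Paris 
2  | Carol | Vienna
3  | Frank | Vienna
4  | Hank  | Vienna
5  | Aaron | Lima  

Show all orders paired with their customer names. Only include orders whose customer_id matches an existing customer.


INNER JOIN keeps only orders rows whose customer_id matches an id in customers. Walk through each order:
  - order 1 (Cable): customer_id=4 -> matches Hank
  - order 2 (Notebook): customer_id=NULL, no match -> dropped
  - order 3 (Headphones): customer_id=3 -> matches Frank
  - order 4 (Lamp): customer_id=1 -> matches Leo
  - order 5 (Phone): customer_id=1 -> matches Leo
  - order 6 (Charger): customer_id=1 -> matches Leo
  - order 7 (Chair): customer_id=4 -> matches Hank
  - order 8 (Mouse): customer_id=4 -> matches Hank
So 1 of 8 rows is dropped.

SQL:
SELECT a.product, b.name AS customer
FROM orders a
INNER JOIN customers b ON a.customer_id = b.id

Result:
product    | customer
-----------+---------
Cable      | Hank    
Headphones | Frank   
Lamp       | Leo     
Phone      | Leo     
Charger    | Leo     
Chair      | Hank    
Mouse      | Hank    


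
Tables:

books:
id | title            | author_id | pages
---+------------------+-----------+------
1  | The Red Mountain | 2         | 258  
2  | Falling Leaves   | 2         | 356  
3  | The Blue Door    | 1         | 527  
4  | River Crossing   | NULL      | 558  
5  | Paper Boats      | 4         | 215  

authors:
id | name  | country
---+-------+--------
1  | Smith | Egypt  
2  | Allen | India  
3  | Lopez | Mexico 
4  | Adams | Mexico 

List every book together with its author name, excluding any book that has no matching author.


INNER JOIN keeps only books rows whose author_id matches an id in authors. Walk through each book:
  - book 1 (The Red Mountain): author_id=2 -> matches Allen
  - book 2 (Falling Leaves): author_id=2 -> matches Allen
  - book 3 (The Blue Door): author_id=1 -> matches Smith
  - book 4 (River Crossing): author_id=NULL, no match -> dropped
  - book 5 (Paper Boats): author_id=4 -> matches Adams
So 1 of 5 rows is dropped.

SQL:
SELECT a.title, b.name AS author
FROM books a
INNER JOIN authors b ON a.author_id = b.id

Result:
title            | author
-----------------+-------
The Red Mountain | Allen 
Falling Leaves   | Allen 
The Blue Door    | Smith 
Paper Boats      | Adams 


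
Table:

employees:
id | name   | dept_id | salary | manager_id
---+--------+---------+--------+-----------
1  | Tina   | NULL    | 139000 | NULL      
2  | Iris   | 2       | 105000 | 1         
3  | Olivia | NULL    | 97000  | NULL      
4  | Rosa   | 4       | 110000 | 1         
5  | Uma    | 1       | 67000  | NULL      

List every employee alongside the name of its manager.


This is a self-join: employees is joined to a second copy of itself, matching each row's manager_id to another row's id. Use LEFT JOIN so rows with manager_id=NULL are kept.
  - employee 1 (Tina): manager_id=NULL -> NULL
  - employee 2 (Iris): manager_id=1 -> Tina
  - employee 3 (Olivia): manager_id=NULL -> NULL
  - employee 4 (Rosa): manager_id=1 -> Tina
  - employee 5 (Uma): manager_id=NULL -> NULL

SQL:
SELECT a.name AS item, b.name AS manager
FROM employees a
LEFT JOIN employees b ON a.manager_id = b.id

Result:
item   | manager
-------+--------
Tina   | NULL   
Iris   | Tina   
Olivia | NULL   
Rosa   | Tina   
Uma    | NULL   


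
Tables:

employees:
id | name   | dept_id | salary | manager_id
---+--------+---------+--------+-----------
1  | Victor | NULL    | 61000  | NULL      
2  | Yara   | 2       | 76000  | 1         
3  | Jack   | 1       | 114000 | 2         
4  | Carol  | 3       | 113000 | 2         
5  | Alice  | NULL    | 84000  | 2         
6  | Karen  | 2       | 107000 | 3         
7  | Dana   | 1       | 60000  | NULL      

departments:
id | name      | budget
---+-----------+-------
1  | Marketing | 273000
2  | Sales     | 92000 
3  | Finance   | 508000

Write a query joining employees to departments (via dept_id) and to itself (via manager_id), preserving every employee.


Two LEFT JOINs from the same base table employees: one to departments via dept_id, one to employees itself via manager_id. Both are LEFT so every employee is preserved.
Match against departments:
  - employee 1 (Victor): dept_id=NULL, no match -> kept with NULL
  - employee 2 (Yara): dept_id=2 -> matches Sales
  - employee 3 (Jack): dept_id=1 -> matches Marketing
  - employee 4 (Carol): dept_id=3 -> matches Finance
  - employee 5 (Alice): dept_id=NULL, no match -> kept with NULL
  - employee 6 (Karen): dept_id=2 -> matches Sales
  - employee 7 (Dana): dept_id=1 -> matches Marketing
Match against employees (self):
  - employee 1 (Victor): manager_id=NULL -> NULL
  - employee 2 (Yara): manager_id=1 -> Victor
  - employee 3 (Jack): manager_id=2 -> Yara
  - employee 4 (Carol): manager_id=2 -> Yara
  - employee 5 (Alice): manager_id=2 -> Yara
  - employee 6 (Karen): manager_id=3 -> Jack
  - employee 7 (Dana): manager_id=NULL -> NULL

SQL:
SELECT a.name, b.name AS department, c.name AS manager
FROM employees a
LEFT JOIN departments b ON a.dept_id = b.id
LEFT JOIN employees c ON a.manager_id = c.id

Result:
name   | department | manager
-------+------------+--------
Victor | NULL       | NULL   
Yara   | Sales      | Victor 
Jack   | Marketing  | Yara   
Carol  | Finance    | Yara   
Alice  | NULL       | Yara   
Karen  | Sales      | Jack   
Dana   | Marketing  | NULL   


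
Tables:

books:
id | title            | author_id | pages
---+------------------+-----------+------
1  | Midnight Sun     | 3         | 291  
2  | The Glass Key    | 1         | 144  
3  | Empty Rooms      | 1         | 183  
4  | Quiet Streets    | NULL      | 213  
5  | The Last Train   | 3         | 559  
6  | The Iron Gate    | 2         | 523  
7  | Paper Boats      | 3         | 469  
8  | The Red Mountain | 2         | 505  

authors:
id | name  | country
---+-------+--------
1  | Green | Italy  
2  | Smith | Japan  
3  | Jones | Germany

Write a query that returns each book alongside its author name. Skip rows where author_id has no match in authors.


INNER JOIN keeps only books rows whose author_id matches an id in authors. Walk through each book:
  - book 1 (Midnight Sun): author_id=3 -> matches Jones
  - book 2 (The Glass Key): author_id=1 -> matches Green
  - book 3 (Empty Rooms): author_id=1 -> matches Green
  - book 4 (Quiet Streets): author_id=NULL, no match -> dropped
  - book 5 (The Last Train): author_id=3 -> matches Jones
  - book 6 (The Iron Gate): author_id=2 -> matches Smith
  - book 7 (Paper Boats): author_id=3 -> matches Jones
  - book 8 (The Red Mountain): author_id=2 -> matches Smith
So 1 of 8 rows is dropped.

SQL:
SELECT a.title, b.name AS author
FROM books a
INNER JOIN authors b ON a.author_id = b.id

Result:
title            | author
-----------------+-------
Midnight Sun     | Jones 
The Glass Key    | Green 
Empty Rooms      | Green 
The Last Train   | Jones 
The Iron Gate    | Smith 
Paper Boats      | Jones 
The Red Mountain | Smith 


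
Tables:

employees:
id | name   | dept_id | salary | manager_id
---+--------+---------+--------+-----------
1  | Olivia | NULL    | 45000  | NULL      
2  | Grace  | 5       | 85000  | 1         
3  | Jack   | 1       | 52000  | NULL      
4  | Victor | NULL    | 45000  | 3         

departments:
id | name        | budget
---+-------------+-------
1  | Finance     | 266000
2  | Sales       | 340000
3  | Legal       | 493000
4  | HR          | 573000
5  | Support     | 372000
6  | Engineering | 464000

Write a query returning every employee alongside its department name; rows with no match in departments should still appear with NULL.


LEFT JOIN keeps every row from employees (the left table); where dept_id has no match in departments, the department columns become NULL. Walk through each employee:
  - employee 1 (Olivia): dept_id=NULL, no match -> kept with NULL
  - employee 2 (Grace): dept_id=5 -> matches Support
  - employee 3 (Jack): dept_id=1 -> matches Finance
  - employee 4 (Victor): dept_id=NULL, no match -> kept with NULL
All 4 rows appear; 2 have NULL department.

SQL:
SELECT a.name, b.name AS department
FROM employees a
LEFT JOIN departments b ON a.dept_id = b.id

Result:
name   | department
-------+-----------
Olivia | NULL      
Grace  | Support   
Jack   | Finance   
Victor | NULL      


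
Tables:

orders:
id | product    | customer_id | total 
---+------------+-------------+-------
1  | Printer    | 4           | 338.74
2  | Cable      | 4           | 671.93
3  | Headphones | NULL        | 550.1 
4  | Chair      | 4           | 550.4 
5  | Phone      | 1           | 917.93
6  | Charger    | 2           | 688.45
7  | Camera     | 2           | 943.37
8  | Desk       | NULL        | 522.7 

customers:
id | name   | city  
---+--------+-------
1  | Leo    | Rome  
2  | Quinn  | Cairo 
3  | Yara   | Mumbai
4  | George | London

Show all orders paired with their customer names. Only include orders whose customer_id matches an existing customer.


INNER JOIN keeps only orders rows whose customer_id matches an id in customers. Walk through each order:
  - order 1 (Printer): customer_id=4 -> matches George
  - order 2 (Cable): customer_id=4 -> matches George
  - order 3 (Headphones): customer_id=NULL, no match -> dropped
  - order 4 (Chair): customer_id=4 -> matches George
  - order 5 (Phone): customer_id=1 -> matches Leo
  - order 6 (Charger): customer_id=2 -> matches Quinn
  - order 7 (Camera): customer_id=2 -> matches Quinn
  - order 8 (Desk): customer_id=NULL, no match -> dropped
So 2 of 8 rows are dropped.

SQL:
SELECT a.product, b.name AS customer
FROM orders a
INNER JOIN customers b ON a.customer_id = b.id

Result:
product | customer
--------+---------
Printer | George  
Cable   | George  
Chair   | George  
Phone   | Leo     
Charger | Quinn   
Camera  | Quinn   


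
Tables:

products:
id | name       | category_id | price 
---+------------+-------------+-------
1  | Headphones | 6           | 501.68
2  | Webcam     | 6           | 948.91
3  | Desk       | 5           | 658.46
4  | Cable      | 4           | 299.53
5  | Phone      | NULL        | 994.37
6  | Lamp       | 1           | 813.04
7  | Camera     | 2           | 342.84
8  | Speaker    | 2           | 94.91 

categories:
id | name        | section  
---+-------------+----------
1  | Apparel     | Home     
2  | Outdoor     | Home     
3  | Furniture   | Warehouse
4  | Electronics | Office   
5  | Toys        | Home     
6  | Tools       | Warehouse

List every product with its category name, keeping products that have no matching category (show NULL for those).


LEFT JOIN keeps every row from products (the left table); where category_id has no match in categories, the category columns become NULL. Walk through each product:
  - product 1 (Headphones): category_id=6 -> matches Tools
  - product 2 (Webcam): category_id=6 -> matches Tools
  - product 3 (Desk): category_id=5 -> matches Toys
  - product 4 (Cable): category_id=4 -> matches Electronics
  - product 5 (Phone): category_id=NULL, no match -> kept with NULL
  - product 6 (Lamp): category_id=1 -> matches Apparel
  - product 7 (Camera): category_id=2 -> matches Outdoor
  - product 8 (Speaker): category_id=2 -> matches Outdoor
All 8 rows appear; 1 has NULL category.

SQL:
SELECT a.name, b.name AS category
FROM products a
LEFT JOIN categories b ON a.category_id = b.id

Result:
name       | category   
-----------+------------
Headphones | Tools      
Webcam     | Tools      
Desk       | Toys       
Cable      | Electronics
Phone      | NULL       
Lamp       | Apparel    
Camera     | Outdoor    
Speaker    | Outdoor    


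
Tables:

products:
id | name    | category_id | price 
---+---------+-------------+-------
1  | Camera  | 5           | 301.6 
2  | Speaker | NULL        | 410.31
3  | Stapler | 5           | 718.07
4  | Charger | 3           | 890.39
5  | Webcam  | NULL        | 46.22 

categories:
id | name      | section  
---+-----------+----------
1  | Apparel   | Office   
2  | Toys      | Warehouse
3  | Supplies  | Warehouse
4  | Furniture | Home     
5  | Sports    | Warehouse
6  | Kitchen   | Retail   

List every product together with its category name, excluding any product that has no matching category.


INNER JOIN keeps only products rows whose category_id matches an id in categories. Walk through each product:
  - product 1 (Camera): category_id=5 -> matches Sports
  - product 2 (Speaker): category_id=NULL, no match -> dropped
  - product 3 (Stapler): category_id=5 -> matches Sports
  - product 4 (Charger): category_id=3 -> matches Supplies
  - product 5 (Webcam): category_id=NULL, no match -> dropped
So 2 of 5 rows are dropped.

SQL:
SELECT a.name, b.name AS category
FROM products a
INNER JOIN categories b ON a.category_id = b.id

Result:
name    | category
--------+---------
Camera  | Sports  
Stapler | Sports  
Charger | Supplies


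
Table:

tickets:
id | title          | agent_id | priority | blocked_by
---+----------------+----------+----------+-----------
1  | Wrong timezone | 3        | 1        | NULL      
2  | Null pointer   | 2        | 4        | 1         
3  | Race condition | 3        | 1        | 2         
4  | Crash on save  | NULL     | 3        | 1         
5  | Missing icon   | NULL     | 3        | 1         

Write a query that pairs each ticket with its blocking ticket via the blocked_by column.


This is a self-join: tickets is joined to a second copy of itself, matching each row's blocked_by to another row's id. Use LEFT JOIN so rows with blocked_by=NULL are kept.
  - ticket 1 (Wrong timezone): blocked_by=NULL -> NULL
  - ticket 2 (Null pointer): blocked_by=1 -> Wrong timezone
  - ticket 3 (Race condition): blocked_by=2 -> Null pointer
  - ticket 4 (Crash on save): blocked_by=1 -> Wrong timezone
  - ticket 5 (Missing icon): blocked_by=1 -> Wrong timezone

SQL:
SELECT a.title AS item, b.title AS blocked_by
FROM tickets a
LEFT JOIN tickets b ON a.blocked_by = b.id

Result:
item           | blocked_by    
---------------+---------------
Wrong timezone | NULL          
Null pointer   | Wrong timezone
Race condition | Null pointer  
Crash on save  | Wrong timezone
Missing icon   | Wrong timezone


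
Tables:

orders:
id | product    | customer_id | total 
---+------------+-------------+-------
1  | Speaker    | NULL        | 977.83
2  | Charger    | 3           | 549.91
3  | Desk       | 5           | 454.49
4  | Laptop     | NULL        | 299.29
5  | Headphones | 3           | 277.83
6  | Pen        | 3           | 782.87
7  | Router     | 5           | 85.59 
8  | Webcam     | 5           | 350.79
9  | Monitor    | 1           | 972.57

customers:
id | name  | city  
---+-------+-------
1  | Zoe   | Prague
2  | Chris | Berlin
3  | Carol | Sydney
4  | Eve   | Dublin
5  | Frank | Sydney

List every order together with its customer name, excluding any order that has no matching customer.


INNER JOIN keeps only orders rows whose customer_id matches an id in customers. Walk through each order:
  - order 1 (Speaker): customer_id=NULL, no match -> dropped
  - order 2 (Charger): customer_id=3 -> matches Carol
  - order 3 (Desk): customer_id=5 -> matches Frank
  - order 4 (Laptop): customer_id=NULL, no match -> dropped
  - order 5 (Headphones): customer_id=3 -> matches Carol
  - order 6 (Pen): customer_id=3 -> matches Carol
  - order 7 (Router): customer_id=5 -> matches Frank
  - order 8 (Webcam): customer_id=5 -> matches Frank
  - order 9 (Monitor): customer_id=1 -> matches Zoe
So 2 of 9 rows are dropped.

SQL:
SELECT a.product, b.name AS customer
FROM orders a
INNER JOIN customers b ON a.customer_id = b.id

Result:
product    | customer
-----------+---------
Charger    | Carol   
Desk       | Frank   
Headphones | Carol   
Pen        | Carol   
Router     | Frank   
Webcam     | Frank   
Monitor    | Zoe     


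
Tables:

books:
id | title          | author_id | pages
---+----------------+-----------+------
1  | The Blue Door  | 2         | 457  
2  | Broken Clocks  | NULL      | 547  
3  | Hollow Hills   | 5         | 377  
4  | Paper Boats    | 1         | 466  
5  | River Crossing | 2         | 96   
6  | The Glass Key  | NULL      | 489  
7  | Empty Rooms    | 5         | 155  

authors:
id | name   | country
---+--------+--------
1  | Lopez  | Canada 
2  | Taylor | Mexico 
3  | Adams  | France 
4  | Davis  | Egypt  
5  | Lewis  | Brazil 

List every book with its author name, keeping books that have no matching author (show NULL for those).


LEFT JOIN keeps every row from books (the left table); where author_id has no match in authors, the author columns become NULL. Walk through each book:
  - book 1 (The Blue Door): author_id=2 -> matches Taylor
  - book 2 (Broken Clocks): author_id=NULL, no match -> kept with NULL
  - book 3 (Hollow Hills): author_id=5 -> matches Lewis
  - book 4 (Paper Boats): author_id=1 -> matches Lopez
  - book 5 (River Crossing): author_id=2 -> matches Taylor
  - book 6 (The Glass Key): author_id=NULL, no match -> kept with NULL
  - book 7 (Empty Rooms): author_id=5 -> matches Lewis
All 7 rows appear; 2 have NULL author.

SQL:
SELECT a.title, b.name AS author
FROM books a
LEFT JOIN authors b ON a.author_id = b.id

Result:
title          | author
---------------+-------
The Blue Door  | Taylor
Broken Clocks  | NULL  
Hollow Hills   | Lewis 
Paper Boats    | Lopez 
River Crossing | Taylor
The Glass Key  | NULL  
Empty Rooms    | Lewis 


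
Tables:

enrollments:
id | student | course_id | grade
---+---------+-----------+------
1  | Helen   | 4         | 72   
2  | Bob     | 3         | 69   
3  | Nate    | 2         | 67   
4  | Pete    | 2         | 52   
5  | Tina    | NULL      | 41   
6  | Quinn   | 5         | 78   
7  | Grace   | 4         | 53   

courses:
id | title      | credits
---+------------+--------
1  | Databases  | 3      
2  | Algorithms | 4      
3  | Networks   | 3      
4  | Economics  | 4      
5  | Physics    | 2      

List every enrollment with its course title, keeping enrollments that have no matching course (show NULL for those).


LEFT JOIN keeps every row from enrollments (the left table); where course_id has no match in courses, the course columns become NULL. Walk through each enrollment:
  - enrollment 1 (Helen): course_id=4 -> matches Economics
  - enrollment 2 (Bob): course_id=3 -> matches Networks
  - enrollment 3 (Nate): course_id=2 -> matches Algorithms
  - enrollment 4 (Pete): course_id=2 -> matches Algorithms
  - enrollment 5 (Tina): course_id=NULL, no match -> kept with NULL
  - enrollment 6 (Quinn): course_id=5 -> matches Physics
  - enrollment 7 (Grace): course_id=4 -> matches Economics
All 7 rows appear; 1 has NULL course.

SQL:
SELECT a.student, b.title AS course
FROM enrollments a
LEFT JOIN courses b ON a.course_id = b.id

Result:
student | course    
--------+-----------
Helen   | Economics 
Bob     | Networks  
Nate    | Algorithms
Pete    | Algorithms
Tina    | NULL      
Quinn   | Physics   
Grace   | Economics 


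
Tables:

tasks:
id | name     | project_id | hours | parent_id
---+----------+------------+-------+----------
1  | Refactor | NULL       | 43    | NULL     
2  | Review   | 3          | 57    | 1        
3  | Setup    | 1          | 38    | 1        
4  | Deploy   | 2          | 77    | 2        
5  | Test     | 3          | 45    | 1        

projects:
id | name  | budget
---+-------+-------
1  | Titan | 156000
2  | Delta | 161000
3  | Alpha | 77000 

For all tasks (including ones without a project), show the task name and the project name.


LEFT JOIN keeps every row from tasks (the left table); where project_id has no match in projects, the project columns become NULL. Walk through each task:
  - task 1 (Refactor): project_id=NULL, no match -> kept with NULL
  - task 2 (Review): project_id=3 -> matches Alpha
  - task 3 (Setup): project_id=1 -> matches Titan
  - task 4 (Deploy): project_id=2 -> matches Delta
  - task 5 (Test): project_id=3 -> matches Alpha
All 5 rows appear; 1 has NULL project.

SQL:
SELECT a.name, b.name AS project
FROM tasks a
LEFT JOIN projects b ON a.project_id = b.id

Result:
name     | project
---------+--------
Refactor | NULL   
Review   | Alpha  
Setup    | Titan  
Deploy   | Delta  
Test     | Alpha  


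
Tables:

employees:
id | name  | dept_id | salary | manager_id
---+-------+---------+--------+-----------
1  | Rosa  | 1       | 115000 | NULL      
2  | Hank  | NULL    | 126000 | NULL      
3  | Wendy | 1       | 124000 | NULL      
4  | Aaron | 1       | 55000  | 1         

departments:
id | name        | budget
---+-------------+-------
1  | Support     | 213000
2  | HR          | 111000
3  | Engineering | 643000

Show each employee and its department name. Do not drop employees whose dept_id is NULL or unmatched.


LEFT JOIN keeps every row from employees (the left table); where dept_id has no match in departments, the department columns become NULL. Walk through each employee:
  - employee 1 (Rosa): dept_id=1 -> matches Support
  - employee 2 (Hank): dept_id=NULL, no match -> kept with NULL
  - employee 3 (Wendy): dept_id=1 -> matches Support
  - employee 4 (Aaron): dept_id=1 -> matches Support
All 4 rows appear; 1 has NULL department.

SQL:
SELECT a.name, b.name AS department
FROM employees a
LEFT JOIN departments b ON a.dept_id = b.id

Result:
name  | department
------+-----------
Rosa  | Support   
Hank  | NULL      
Wendy | Support   
Aaron | Support   


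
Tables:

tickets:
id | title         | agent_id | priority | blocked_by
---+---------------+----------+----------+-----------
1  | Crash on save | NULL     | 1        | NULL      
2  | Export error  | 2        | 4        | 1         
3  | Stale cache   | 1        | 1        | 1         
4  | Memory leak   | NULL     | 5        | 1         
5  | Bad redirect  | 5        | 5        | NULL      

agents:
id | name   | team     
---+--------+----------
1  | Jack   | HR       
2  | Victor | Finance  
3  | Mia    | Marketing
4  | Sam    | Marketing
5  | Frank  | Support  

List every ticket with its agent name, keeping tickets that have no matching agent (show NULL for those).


LEFT JOIN keeps every row from tickets (the left table); where agent_id has no match in agents, the agent columns become NULL. Walk through each ticket:
  - ticket 1 (Crash on save): agent_id=NULL, no match -> kept with NULL
  - ticket 2 (Export error): agent_id=2 -> matches Victor
  - ticket 3 (Stale cache): agent_id=1 -> matches Jack
  - ticket 4 (Memory leak): agent_id=NULL, no match -> kept with NULL
  - ticket 5 (Bad redirect): agent_id=5 -> matches Frank
All 5 rows appear; 2 have NULL agent.

SQL:
SELECT a.title, b.name AS agent
FROM tickets a
LEFT JOIN agents b ON a.agent_id = b.id

Result:
title         | agent 
--------------+-------
Crash on save | NULL  
Export error  | Victor
Stale cache   | Jack  
Memory leak   | NULL  
Bad redirect  | Frank 


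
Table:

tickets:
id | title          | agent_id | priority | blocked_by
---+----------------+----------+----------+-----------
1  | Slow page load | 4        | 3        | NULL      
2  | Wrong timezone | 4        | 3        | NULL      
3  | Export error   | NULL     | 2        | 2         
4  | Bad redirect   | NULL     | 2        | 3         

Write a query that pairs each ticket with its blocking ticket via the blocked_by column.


This is a self-join: tickets is joined to a second copy of itself, matching each row's blocked_by to another row's id. Use LEFT JOIN so rows with blocked_by=NULL are kept.
  - ticket 1 (Slow page load): blocked_by=NULL -> NULL
  - ticket 2 (Wrong timezone): blocked_by=NULL -> NULL
  - ticket 3 (Export error): blocked_by=2 -> Wrong timezone
  - ticket 4 (Bad redirect): blocked_by=3 -> Export error

SQL:
SELECT a.title AS item, b.title AS blocked_by
FROM tickets a
LEFT JOIN tickets b ON a.blocked_by = b.id

Result:
item           | blocked_by    
---------------+---------------
Slow page load | NULL          
Wrong timezone | NULL          
Export error   | Wrong timezone
Bad redirect   | Export error  


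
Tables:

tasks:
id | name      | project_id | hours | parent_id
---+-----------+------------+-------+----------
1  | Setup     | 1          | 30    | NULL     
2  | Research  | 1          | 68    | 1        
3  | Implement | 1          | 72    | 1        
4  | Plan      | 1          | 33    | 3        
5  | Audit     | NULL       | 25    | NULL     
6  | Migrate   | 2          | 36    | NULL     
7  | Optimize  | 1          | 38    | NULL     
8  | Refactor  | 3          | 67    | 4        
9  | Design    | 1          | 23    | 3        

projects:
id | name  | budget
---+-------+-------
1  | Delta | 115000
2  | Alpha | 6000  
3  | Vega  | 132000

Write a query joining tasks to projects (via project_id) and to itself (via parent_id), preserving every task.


Two LEFT JOINs from the same base table tasks: one to projects via project_id, one to tasks itself via parent_id. Both are LEFT so every task is preserved.
Match against projects:
  - task 1 (Setup): project_id=1 -> matches Delta
  - task 2 (Research): project_id=1 -> matches Delta
  - task 3 (Implement): project_id=1 -> matches Delta
  - task 4 (Plan): project_id=1 -> matches Delta
  - task 5 (Audit): project_id=NULL, no match -> kept with NULL
  - task 6 (Migrate): project_id=2 -> matches Alpha
  - task 7 (Optimize): project_id=1 -> matches Delta
  - task 8 (Refactor): project_id=3 -> matches Vega
  - task 9 (Design): project_id=1 -> matches Delta
Match against tasks (self):
  - task 1 (Setup): parent_id=NULL -> NULL
  - task 2 (Research): parent_id=1 -> Setup
  - task 3 (Implement): parent_id=1 -> Setup
  - task 4 (Plan): parent_id=3 -> Implement
  - task 5 (Audit): parent_id=NULL -> NULL
  - task 6 (Migrate): parent_id=NULL -> NULL
  - task 7 (Optimize): parent_id=NULL -> NULL
  - task 8 (Refactor): parent_id=4 -> Plan
  - task 9 (Design): parent_id=3 -> Implement

SQL:
SELECT a.name, b.name AS project, c.name AS parent
FROM tasks a
LEFT JOIN projects b ON a.project_id = b.id
LEFT JOIN tasks c ON a.parent_id = c.id

Result:
name      | project | parent   
----------+---------+----------
Setup     | Delta   | NULL     
Research  | Delta   | Setup    
Implement | Delta   | Setup    
Plan      | Delta   | Implement
Audit     | NULL    | NULL     
Migrate   | Alpha   | NULL     
Optimize  | Delta   | NULL     
Refactor  | Vega    | Plan     
Design    | Delta   | Implement
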